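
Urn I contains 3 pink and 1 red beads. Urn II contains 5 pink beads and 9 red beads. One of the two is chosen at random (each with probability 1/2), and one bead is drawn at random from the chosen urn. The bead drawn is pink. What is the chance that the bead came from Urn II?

P(pink | Urn I) = 3/4; P(pink | Urn II) = 5/14.
P(pink) = 1/2·3/4 + 1/2·5/14 = 31/56.
By Bayes' rule, P(Urn II | pink) = 5/28 / 31/56 = 10/31 ≈ 0.3226.

10/31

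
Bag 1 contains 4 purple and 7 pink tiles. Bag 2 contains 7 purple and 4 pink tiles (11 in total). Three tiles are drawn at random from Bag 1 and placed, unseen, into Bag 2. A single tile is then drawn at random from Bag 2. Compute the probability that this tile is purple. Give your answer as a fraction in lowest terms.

Condition on how many of the transferred tiles are purple (from Bag 1: 4 purple of 11; then Bag 2 has 14 total).
  0 purple: C(4,0)C(7,3)/C(11,3) = 7/33; then P = 7/14
  1 purple: C(4,1)C(7,2)/C(11,3) = 28/55; then P = 8/14
  2 purple: C(4,2)C(7,1)/C(11,3) = 14/55; then P = 9/14
  3 purple: C(4,3)C(7,0)/C(11,3) = 4/165; then P = 10/14
P(purple from Bag 2) = 89/154 ≈ 0.5779.

89/154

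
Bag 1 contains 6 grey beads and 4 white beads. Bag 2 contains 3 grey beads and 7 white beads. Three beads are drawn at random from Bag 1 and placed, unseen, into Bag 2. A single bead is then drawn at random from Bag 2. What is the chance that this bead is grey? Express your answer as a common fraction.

Condition on how many of the transferred beads are grey (from Bag 1: 6 grey of 10; then Bag 2 has 13 total).
  0 grey: C(6,0)C(4,3)/C(10,3) = 1/30; then P = 3/13
  1 grey: C(6,1)C(4,2)/C(10,3) = 3/10; then P = 4/13
  2 grey: C(6,2)C(4,1)/C(10,3) = 1/2; then P = 5/13
  3 grey: C(6,3)C(4,0)/C(10,3) = 1/6; then P = 6/13
P(grey from Bag 2) = 24/65 ≈ 0.3692.

24/65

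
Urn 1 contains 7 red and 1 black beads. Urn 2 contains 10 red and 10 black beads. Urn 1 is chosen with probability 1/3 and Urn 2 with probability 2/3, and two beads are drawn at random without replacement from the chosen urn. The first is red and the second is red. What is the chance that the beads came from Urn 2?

12/31

P(E | Urn 1) = 3/4; P(E | Urn 2) = 9/38.
P(E) = 1/3·3/4 + 2/3·9/38 = 31/76.
By Bayes' rule, P(Urn 2 | E) = 3/19 / 31/76 = 12/31 ≈ 0.3871.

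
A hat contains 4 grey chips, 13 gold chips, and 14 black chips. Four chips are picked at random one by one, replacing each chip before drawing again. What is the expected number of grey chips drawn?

By linearity of expectation, E[X] = Σ P(draw i is grey); each independent draw has P(grey) = 4/31.
E[X] = 4 · 4/31 = 16/31 ≈ 0.5161.

16/31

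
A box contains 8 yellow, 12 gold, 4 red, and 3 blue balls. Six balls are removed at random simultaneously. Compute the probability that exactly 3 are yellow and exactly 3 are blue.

Unordered draws without replacement: count favorable combinations over C(27,6).
Favorable = C(8,3) · C(12,0) · C(4,0) · C(3,3) = 56; total = C(27,6) = 296010.
P = 56/296010 = 28/148005 ≈ 0.0002.

28/148005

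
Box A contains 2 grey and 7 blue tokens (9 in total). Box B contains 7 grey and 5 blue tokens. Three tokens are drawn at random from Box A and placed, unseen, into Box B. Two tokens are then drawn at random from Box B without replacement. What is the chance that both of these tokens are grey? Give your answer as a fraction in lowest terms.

Condition on how many of the transferred tokens are grey (from Box A: 2 grey of 9; then Box B has 15 total).
  0 grey: C(2,0)C(7,3)/C(9,3) = 5/12; then P = C(7,2)/C(15,2) = 1/5
  1 grey: C(2,1)C(7,2)/C(9,3) = 1/2; then P = C(8,2)/C(15,2) = 4/15
  2 grey: C(2,2)C(7,1)/C(9,3) = 1/12; then P = C(9,2)/C(15,2) = 12/35
P(both grey) = 103/420 ≈ 0.2452.

103/420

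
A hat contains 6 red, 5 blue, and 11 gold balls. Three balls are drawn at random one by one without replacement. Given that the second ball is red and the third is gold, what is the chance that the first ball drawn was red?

1/4

P(first=red and the second ball is red and the third is gold) = (6/22)·(5/21)·(11/20) = 1/28.
P(E) = Σ over first color = 1/28 + 1/28 + 1/14 = 1/7.
By Bayes, P(first=red | E) = 1/28 / 1/7 = 1/4 ≈ 0.2500.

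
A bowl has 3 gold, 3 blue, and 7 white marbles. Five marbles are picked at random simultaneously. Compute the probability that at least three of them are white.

Sum the hypergeometric tail for j = 3,…,5 white marbles.
Favorable = C(7,3)·C(6,2) + C(7,4)·C(6,1) + C(7,5)·C(6,0) = 756; total = C(13,5) = 1287.
P = 756/1287 = 84/143 ≈ 0.5874.

84/143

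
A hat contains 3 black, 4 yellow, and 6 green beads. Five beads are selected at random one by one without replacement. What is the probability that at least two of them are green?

Sum the hypergeometric tail for j = 2,…,5 green beads.
Favorable = C(6,2)·C(7,3) + C(6,3)·C(7,2) + C(6,4)·C(7,1) + C(6,5)·C(7,0) = 1056; total = C(13,5) = 1287.
P = 1056/1287 = 32/39 ≈ 0.8205.

32/39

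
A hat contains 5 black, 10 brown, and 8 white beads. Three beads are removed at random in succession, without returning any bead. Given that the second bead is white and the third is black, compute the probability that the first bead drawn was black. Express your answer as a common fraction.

4/21

P(first=black and the second bead is white and the third is black) = (5/23)·(8/22)·(4/21) = 80/5313.
P(E) = Σ over first color = 80/5313 + 200/5313 + 20/759 = 20/253.
By Bayes, P(first=black | E) = 80/5313 / 20/253 = 4/21 ≈ 0.1905.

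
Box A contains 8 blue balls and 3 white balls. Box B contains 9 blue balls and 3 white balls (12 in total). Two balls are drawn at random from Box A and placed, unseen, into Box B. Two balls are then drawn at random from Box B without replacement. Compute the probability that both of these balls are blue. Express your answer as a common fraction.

Condition on how many of the transferred balls are blue (from Box A: 8 blue of 11; then Box B has 14 total).
  0 blue: C(8,0)C(3,2)/C(11,2) = 3/55; then P = C(9,2)/C(14,2) = 36/91
  1 blue: C(8,1)C(3,1)/C(11,2) = 24/55; then P = C(10,2)/C(14,2) = 45/91
  2 blue: C(8,2)C(3,0)/C(11,2) = 28/55; then P = C(11,2)/C(14,2) = 55/91
P(both blue) = 248/455 ≈ 0.5451.

248/455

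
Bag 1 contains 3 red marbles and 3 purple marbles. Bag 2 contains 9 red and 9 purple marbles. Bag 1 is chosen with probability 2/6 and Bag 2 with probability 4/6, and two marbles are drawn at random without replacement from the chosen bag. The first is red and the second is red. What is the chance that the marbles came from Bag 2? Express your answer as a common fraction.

40/57

P(E | Bag 1) = 1/5; P(E | Bag 2) = 4/17.
P(E) = 1/3·1/5 + 2/3·4/17 = 19/85.
By Bayes' rule, P(Bag 2 | E) = 8/51 / 19/85 = 40/57 ≈ 0.7018.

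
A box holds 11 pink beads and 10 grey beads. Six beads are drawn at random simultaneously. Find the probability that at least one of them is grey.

1281/1292

Use the complement: P(at least one grey) = 1 − P(no grey).
P(none) = C(11,6)/C(21,6) = 462/54264.
So P = 1 − 462/54264 = 1281/1292 ≈ 0.9915.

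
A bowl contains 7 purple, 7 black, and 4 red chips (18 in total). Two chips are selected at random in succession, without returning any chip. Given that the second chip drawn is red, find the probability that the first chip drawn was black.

P(first=black and the second chip drawn is red) = (7/18)·(4/17) = 14/153.
P(the second chip drawn is red) = Σ over first color = 14/153 + 14/153 + 2/51 = 2/9.
By Bayes, P(first=black | the second chip drawn is red) = 14/153 / 2/9 = 7/17 ≈ 0.4118.

7/17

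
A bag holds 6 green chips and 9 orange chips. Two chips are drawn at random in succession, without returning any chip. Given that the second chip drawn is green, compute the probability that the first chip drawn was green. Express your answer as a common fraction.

P(first=green and the second chip drawn is green) = (6/15)·(5/14) = 1/7.
P(the second chip drawn is green) = Σ over first color = 1/7 + 9/35 = 2/5.
By Bayes, P(first=green | the second chip drawn is green) = 1/7 / 2/5 = 5/14 ≈ 0.3571.

5/14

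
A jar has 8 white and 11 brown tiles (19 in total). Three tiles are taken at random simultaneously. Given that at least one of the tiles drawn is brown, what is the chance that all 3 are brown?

P(all 3 brown) = C(11,3)/C(19,3) = 55/323; P(at least one brown) = 1 − C(8,3)/C(19,3) = 913/969.
Since 'all 3 brown' ⊆ 'at least one brown', P(all 3 | at least one) = 55/323 / 913/969 = 15/83 ≈ 0.1807.

15/83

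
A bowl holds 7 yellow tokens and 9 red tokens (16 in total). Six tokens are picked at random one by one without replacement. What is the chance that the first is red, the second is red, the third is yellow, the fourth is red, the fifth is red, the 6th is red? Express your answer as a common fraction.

21/1144

Multiply the conditional probability of each draw in order, without replacement, so each draw removes one from its color and from the total.
P = (9/16) · (8/15) · (7/14) · (7/13) · (6/12) · (5/11) = 21/1144 ≈ 0.0184.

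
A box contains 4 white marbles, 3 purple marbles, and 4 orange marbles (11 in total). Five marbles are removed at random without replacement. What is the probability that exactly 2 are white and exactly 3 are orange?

4/77

Unordered draws without replacement: count favorable combinations over C(11,5).
Favorable = C(4,2) · C(3,0) · C(4,3) = 24; total = C(11,5) = 462.
P = 24/462 = 4/77 ≈ 0.0519.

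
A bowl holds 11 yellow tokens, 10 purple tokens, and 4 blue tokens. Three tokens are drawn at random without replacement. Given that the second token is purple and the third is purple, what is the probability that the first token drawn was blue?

P(first=blue and the second token is purple and the third is purple) = (4/25)·(10/24)·(9/23) = 3/115.
P(E) = Σ over first color = 33/460 + 6/115 + 3/115 = 3/20.
By Bayes, P(first=blue | E) = 3/115 / 3/20 = 4/23 ≈ 0.1739.

4/23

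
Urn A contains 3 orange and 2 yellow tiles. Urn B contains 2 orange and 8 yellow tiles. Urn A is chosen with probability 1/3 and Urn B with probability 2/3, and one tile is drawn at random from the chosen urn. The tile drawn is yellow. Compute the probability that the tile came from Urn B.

P(yellow | Urn A) = 2/5; P(yellow | Urn B) = 4/5.
P(yellow) = 1/3·2/5 + 2/3·4/5 = 2/3.
By Bayes' rule, P(Urn B | yellow) = 8/15 / 2/3 = 4/5 ≈ 0.8000.

4/5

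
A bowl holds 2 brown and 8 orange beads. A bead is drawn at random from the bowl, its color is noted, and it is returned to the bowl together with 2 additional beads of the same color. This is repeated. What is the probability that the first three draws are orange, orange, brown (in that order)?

Track the composition after each reinforcement of +2.
P = (8/10) · (10/12) · (2/14) = 2/21 ≈ 0.0952.

2/21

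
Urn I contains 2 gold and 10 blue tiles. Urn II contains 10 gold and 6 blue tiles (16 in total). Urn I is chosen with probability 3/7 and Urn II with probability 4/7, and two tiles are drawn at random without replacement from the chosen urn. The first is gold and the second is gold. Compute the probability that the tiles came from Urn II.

33/34

P(E | Urn I) = 1/66; P(E | Urn II) = 3/8.
P(E) = 3/7·1/66 + 4/7·3/8 = 17/77.
By Bayes' rule, P(Urn II | E) = 3/14 / 17/77 = 33/34 ≈ 0.9706.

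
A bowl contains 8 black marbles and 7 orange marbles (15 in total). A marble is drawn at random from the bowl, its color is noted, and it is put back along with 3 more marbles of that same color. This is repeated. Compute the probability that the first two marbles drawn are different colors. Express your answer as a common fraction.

Either black then orange, or orange then black; after the first draw the total is 18.
P = (8/15)·(7/18) + (7/15)·(8/18) = 56/135 ≈ 0.4148.

56/135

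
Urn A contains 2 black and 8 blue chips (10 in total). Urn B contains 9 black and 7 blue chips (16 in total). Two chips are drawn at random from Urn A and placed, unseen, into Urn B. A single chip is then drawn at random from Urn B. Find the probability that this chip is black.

47/90

Condition on how many of the transferred chips are black (from Urn A: 2 black of 10; then Urn B has 18 total).
  0 black: C(2,0)C(8,2)/C(10,2) = 28/45; then P = 9/18
  1 black: C(2,1)C(8,1)/C(10,2) = 16/45; then P = 10/18
  2 black: C(2,2)C(8,0)/C(10,2) = 1/45; then P = 11/18
P(black from Urn B) = 47/90 ≈ 0.5222.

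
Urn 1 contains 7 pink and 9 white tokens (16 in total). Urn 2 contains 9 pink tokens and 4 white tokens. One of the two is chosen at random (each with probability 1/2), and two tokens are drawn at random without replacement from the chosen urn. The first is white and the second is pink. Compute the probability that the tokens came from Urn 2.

80/171

P(E | Urn 1) = 21/80; P(E | Urn 2) = 3/13.
P(E) = 1/2·21/80 + 1/2·3/13 = 513/2080.
By Bayes' rule, P(Urn 2 | E) = 3/26 / 513/2080 = 80/171 ≈ 0.4678.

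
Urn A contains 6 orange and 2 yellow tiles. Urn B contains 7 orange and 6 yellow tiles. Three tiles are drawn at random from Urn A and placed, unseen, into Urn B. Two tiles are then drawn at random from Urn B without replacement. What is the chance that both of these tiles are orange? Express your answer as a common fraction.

179/560

Condition on how many of the transferred tiles are orange (from Urn A: 6 orange of 8; then Urn B has 16 total).
  1 orange: C(6,1)C(2,2)/C(8,3) = 3/28; then P = C(8,2)/C(16,2) = 7/30
  2 orange: C(6,2)C(2,1)/C(8,3) = 15/28; then P = C(9,2)/C(16,2) = 3/10
  3 orange: C(6,3)C(2,0)/C(8,3) = 5/14; then P = C(10,2)/C(16,2) = 3/8
P(both orange) = 179/560 ≈ 0.3196.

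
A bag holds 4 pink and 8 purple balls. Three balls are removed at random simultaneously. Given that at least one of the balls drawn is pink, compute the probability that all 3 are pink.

1/41

P(all 3 pink) = C(4,3)/C(12,3) = 1/55; P(at least one pink) = 1 − C(8,3)/C(12,3) = 41/55.
Since 'all 3 pink' ⊆ 'at least one pink', P(all 3 | at least one) = 1/55 / 41/55 = 1/41 ≈ 0.0244.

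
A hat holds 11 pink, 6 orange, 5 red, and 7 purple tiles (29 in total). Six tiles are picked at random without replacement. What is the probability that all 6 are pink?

Unordered draws without replacement: count favorable combinations over C(29,6).
Favorable = C(11,6) · C(6,0) · C(5,0) · C(7,0) = 462; total = C(29,6) = 475020.
P = 462/475020 = 11/11310 ≈ 0.0010.

11/11310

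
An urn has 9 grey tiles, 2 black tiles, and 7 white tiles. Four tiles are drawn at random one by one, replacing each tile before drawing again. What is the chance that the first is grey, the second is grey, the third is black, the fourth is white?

Multiply the conditional probability of each draw in order, with replacement (the composition resets each draw).
P = (9/18) · (9/18) · (2/18) · (7/18) = 7/648 ≈ 0.0108.

7/648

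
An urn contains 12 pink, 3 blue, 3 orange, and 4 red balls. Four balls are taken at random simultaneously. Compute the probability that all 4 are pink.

Unordered draws without replacement: count favorable combinations over C(22,4).
Favorable = C(12,4) · C(3,0) · C(3,0) · C(4,0) = 495; total = C(22,4) = 7315.
P = 495/7315 = 9/133 ≈ 0.0677.

9/133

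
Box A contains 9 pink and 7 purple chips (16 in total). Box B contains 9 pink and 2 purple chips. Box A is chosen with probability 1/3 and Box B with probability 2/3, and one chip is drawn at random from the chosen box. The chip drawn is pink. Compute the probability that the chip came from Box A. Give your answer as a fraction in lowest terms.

11/43

P(pink | Box A) = 9/16; P(pink | Box B) = 9/11.
P(pink) = 1/3·9/16 + 2/3·9/11 = 129/176.
By Bayes' rule, P(Box A | pink) = 3/16 / 129/176 = 11/43 ≈ 0.2558.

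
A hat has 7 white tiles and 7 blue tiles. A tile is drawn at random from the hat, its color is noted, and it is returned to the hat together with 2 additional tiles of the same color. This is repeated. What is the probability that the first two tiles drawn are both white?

9/32

After a white draw the hat holds 9 white out of 16.
P = (7/14)·(9/16) = 9/32 ≈ 0.2812.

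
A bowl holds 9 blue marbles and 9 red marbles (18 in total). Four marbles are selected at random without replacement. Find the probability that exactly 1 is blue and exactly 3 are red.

21/85

Unordered draws without replacement: count favorable combinations over C(18,4).
Favorable = C(9,1) · C(9,3) = 756; total = C(18,4) = 3060.
P = 756/3060 = 21/85 ≈ 0.2471.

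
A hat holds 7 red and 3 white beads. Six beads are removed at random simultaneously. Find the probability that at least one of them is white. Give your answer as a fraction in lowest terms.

29/30

Use the complement: P(at least one white) = 1 − P(no white).
P(none) = C(7,6)/C(10,6) = 7/210.
So P = 1 − 7/210 = 29/30 ≈ 0.9667.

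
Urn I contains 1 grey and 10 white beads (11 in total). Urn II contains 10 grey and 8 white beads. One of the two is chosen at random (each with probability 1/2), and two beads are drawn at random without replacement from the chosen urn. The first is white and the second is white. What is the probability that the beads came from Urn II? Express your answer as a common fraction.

P(E | Urn I) = 9/11; P(E | Urn II) = 28/153.
P(E) = 1/2·9/11 + 1/2·28/153 = 1685/3366.
By Bayes' rule, P(Urn II | E) = 14/153 / 1685/3366 = 308/1685 ≈ 0.1828.

308/1685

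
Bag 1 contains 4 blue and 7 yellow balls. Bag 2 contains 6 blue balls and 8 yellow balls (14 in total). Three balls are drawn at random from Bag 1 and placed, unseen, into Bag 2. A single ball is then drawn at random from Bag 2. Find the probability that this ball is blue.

78/187

Condition on how many of the transferred balls are blue (from Bag 1: 4 blue of 11; then Bag 2 has 17 total).
  0 blue: C(4,0)C(7,3)/C(11,3) = 7/33; then P = 6/17
  1 blue: C(4,1)C(7,2)/C(11,3) = 28/55; then P = 7/17
  2 blue: C(4,2)C(7,1)/C(11,3) = 14/55; then P = 8/17
  3 blue: C(4,3)C(7,0)/C(11,3) = 4/165; then P = 9/17
P(blue from Bag 2) = 78/187 ≈ 0.4171.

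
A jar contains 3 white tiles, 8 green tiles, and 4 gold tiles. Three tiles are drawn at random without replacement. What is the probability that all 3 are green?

Multiply the conditional probability of each draw in order, without replacement, so each draw removes one from its color and from the total.
P = (8/15) · (7/14) · (6/13) = 8/65 ≈ 0.1231.

8/65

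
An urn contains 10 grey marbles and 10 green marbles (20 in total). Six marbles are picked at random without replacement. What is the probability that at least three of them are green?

443/646

Sum the hypergeometric tail for j = 3,…,6 green marbles.
Favorable = C(10,3)·C(10,3) + C(10,4)·C(10,2) + C(10,5)·C(10,1) + C(10,6)·C(10,0) = 26580; total = C(20,6) = 38760.
P = 26580/38760 = 443/646 ≈ 0.6858.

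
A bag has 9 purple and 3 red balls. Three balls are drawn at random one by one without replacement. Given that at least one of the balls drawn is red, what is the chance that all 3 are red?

1/136

P(all 3 red) = C(3,3)/C(12,3) = 1/220; P(at least one red) = 1 − C(9,3)/C(12,3) = 34/55.
Since 'all 3 red' ⊆ 'at least one red', P(all 3 | at least one) = 1/220 / 34/55 = 1/136 ≈ 0.0074.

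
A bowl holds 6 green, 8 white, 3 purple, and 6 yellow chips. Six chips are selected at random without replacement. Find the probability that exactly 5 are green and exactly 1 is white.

16/33649

Unordered draws without replacement: count favorable combinations over C(23,6).
Favorable = C(6,5) · C(8,1) · C(3,0) · C(6,0) = 48; total = C(23,6) = 100947.
P = 48/100947 = 16/33649 ≈ 0.0005.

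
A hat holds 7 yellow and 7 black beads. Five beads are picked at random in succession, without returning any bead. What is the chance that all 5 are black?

3/286

Unordered draws without replacement: count favorable combinations over C(14,5).
Favorable = C(7,0) · C(7,5) = 21; total = C(14,5) = 2002.
P = 21/2002 = 3/286 ≈ 0.0105.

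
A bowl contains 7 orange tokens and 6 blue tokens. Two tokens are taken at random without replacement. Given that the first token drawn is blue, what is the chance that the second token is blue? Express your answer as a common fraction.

After removing 1 blue, the bowl has 5 blue out of 12 remaining.
P(second is blue | given) = 5/12 ≈ 0.4167.

5/12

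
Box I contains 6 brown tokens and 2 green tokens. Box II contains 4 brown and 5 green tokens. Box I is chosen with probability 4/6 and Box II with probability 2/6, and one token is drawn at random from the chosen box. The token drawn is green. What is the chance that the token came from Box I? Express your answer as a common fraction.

9/19

P(green | Box I) = 1/4; P(green | Box II) = 5/9.
P(green) = 2/3·1/4 + 1/3·5/9 = 19/54.
By Bayes' rule, P(Box I | green) = 1/6 / 19/54 = 9/19 ≈ 0.4737.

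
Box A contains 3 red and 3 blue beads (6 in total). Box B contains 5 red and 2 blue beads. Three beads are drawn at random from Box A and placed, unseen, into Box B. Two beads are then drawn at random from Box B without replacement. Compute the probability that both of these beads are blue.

23/225

Condition on how many of the transferred beads are blue (from Box A: 3 blue of 6; then Box B has 10 total).
  0 blue: C(3,0)C(3,3)/C(6,3) = 1/20; then P = C(2,2)/C(10,2) = 1/45
  1 blue: C(3,1)C(3,2)/C(6,3) = 9/20; then P = C(3,2)/C(10,2) = 1/15
  2 blue: C(3,2)C(3,1)/C(6,3) = 9/20; then P = C(4,2)/C(10,2) = 2/15
  3 blue: C(3,3)C(3,0)/C(6,3) = 1/20; then P = C(5,2)/C(10,2) = 2/9
P(both blue) = 23/225 ≈ 0.1022.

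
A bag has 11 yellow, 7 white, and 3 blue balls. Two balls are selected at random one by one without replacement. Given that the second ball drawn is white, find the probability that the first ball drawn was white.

3/10

P(first=white and the second ball drawn is white) = (7/21)·(6/20) = 1/10.
P(the second ball drawn is white) = Σ over first color = 11/60 + 1/10 + 1/20 = 1/3.
By Bayes, P(first=white | the second ball drawn is white) = 1/10 / 1/3 = 3/10 ≈ 0.3000.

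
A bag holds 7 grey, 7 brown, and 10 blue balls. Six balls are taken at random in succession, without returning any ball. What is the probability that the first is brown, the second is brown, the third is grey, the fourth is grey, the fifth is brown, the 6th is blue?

Multiply the conditional probability of each draw in order, without replacement, so each draw removes one from its color and from the total.
P = (7/24) · (6/23) · (7/22) · (6/21) · (5/20) · (10/19) = 35/38456 ≈ 0.0009.

35/38456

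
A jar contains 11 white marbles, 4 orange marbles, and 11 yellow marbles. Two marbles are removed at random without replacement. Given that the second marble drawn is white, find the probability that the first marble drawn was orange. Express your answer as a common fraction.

4/25

P(first=orange and the second marble drawn is white) = (4/26)·(11/25) = 22/325.
P(the second marble drawn is white) = Σ over first color = 11/65 + 22/325 + 121/650 = 11/26.
By Bayes, P(first=orange | the second marble drawn is white) = 22/325 / 11/26 = 4/25 ≈ 0.1600.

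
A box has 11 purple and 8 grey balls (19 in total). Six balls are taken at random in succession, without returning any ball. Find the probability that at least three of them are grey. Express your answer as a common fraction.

327/646

Sum the hypergeometric tail for j = 3,…,6 grey balls.
Favorable = C(8,3)·C(11,3) + C(8,4)·C(11,2) + C(8,5)·C(11,1) + C(8,6)·C(11,0) = 13734; total = C(19,6) = 27132.
P = 13734/27132 = 327/646 ≈ 0.5062.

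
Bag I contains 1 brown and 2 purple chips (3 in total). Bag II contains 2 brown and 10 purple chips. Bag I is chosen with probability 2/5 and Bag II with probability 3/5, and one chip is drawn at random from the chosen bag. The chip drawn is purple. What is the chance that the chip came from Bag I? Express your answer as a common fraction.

P(purple | Bag I) = 2/3; P(purple | Bag II) = 5/6.
P(purple) = 2/5·2/3 + 3/5·5/6 = 23/30.
By Bayes' rule, P(Bag I | purple) = 4/15 / 23/30 = 8/23 ≈ 0.3478.

8/23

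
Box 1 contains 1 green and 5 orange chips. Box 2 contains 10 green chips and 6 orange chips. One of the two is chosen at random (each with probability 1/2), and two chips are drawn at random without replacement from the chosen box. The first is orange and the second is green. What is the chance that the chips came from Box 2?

3/5

P(E | Box 1) = 1/6; P(E | Box 2) = 1/4.
P(E) = 1/2·1/6 + 1/2·1/4 = 5/24.
By Bayes' rule, P(Box 2 | E) = 1/8 / 5/24 = 3/5 ≈ 0.6000.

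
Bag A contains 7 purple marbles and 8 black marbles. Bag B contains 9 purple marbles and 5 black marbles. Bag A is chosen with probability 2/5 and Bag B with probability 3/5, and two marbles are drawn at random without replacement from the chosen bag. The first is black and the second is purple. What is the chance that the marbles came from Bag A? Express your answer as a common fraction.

P(E | Bag A) = 4/15; P(E | Bag B) = 45/182.
P(E) = 2/5·4/15 + 3/5·45/182 = 3481/13650.
By Bayes' rule, P(Bag A | E) = 8/75 / 3481/13650 = 1456/3481 ≈ 0.4183.

1456/3481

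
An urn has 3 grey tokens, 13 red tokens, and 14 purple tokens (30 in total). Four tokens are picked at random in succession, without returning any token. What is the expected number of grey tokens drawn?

By linearity of expectation, E[X] = Σ P(draw i is grey); by symmetry each draw (even without replacement) has P(grey) = 3/30.
E[X] = 4 · 3/30 = 2/5 ≈ 0.4000.

2/5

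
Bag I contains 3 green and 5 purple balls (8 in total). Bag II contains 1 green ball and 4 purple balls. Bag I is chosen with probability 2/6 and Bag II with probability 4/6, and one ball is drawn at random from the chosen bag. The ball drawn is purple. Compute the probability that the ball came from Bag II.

P(purple | Bag I) = 5/8; P(purple | Bag II) = 4/5.
P(purple) = 1/3·5/8 + 2/3·4/5 = 89/120.
By Bayes' rule, P(Bag II | purple) = 8/15 / 89/120 = 64/89 ≈ 0.7191.

64/89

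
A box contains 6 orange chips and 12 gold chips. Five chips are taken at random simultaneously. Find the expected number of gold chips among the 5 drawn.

10/3

By linearity of expectation, E[X] = Σ P(draw i is gold); by symmetry each draw (even without replacement) has P(gold) = 12/18.
E[X] = 5 · 12/18 = 10/3 ≈ 3.3333.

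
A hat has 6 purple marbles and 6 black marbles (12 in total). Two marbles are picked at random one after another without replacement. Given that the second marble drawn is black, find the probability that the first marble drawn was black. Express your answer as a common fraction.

5/11

P(first=black and the second marble drawn is black) = (6/12)·(5/11) = 5/22.
P(the second marble drawn is black) = Σ over first color = 3/11 + 5/22 = 1/2.
By Bayes, P(first=black | the second marble drawn is black) = 5/22 / 1/2 = 5/11 ≈ 0.4545.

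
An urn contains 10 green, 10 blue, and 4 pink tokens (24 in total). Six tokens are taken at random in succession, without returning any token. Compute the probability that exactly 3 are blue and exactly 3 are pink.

120/33649

Unordered draws without replacement: count favorable combinations over C(24,6).
Favorable = C(10,0) · C(10,3) · C(4,3) = 480; total = C(24,6) = 134596.
P = 480/134596 = 120/33649 ≈ 0.0036.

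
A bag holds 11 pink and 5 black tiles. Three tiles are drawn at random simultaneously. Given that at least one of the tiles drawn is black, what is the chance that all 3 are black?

P(all 3 black) = C(5,3)/C(16,3) = 1/56; P(at least one black) = 1 − C(11,3)/C(16,3) = 79/112.
Since 'all 3 black' ⊆ 'at least one black', P(all 3 | at least one) = 1/56 / 79/112 = 2/79 ≈ 0.0253.

2/79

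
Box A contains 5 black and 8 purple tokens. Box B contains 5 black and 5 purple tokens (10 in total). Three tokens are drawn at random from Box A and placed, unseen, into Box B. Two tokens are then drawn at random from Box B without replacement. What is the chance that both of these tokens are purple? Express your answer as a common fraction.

Condition on how many of the transferred tokens are purple (from Box A: 8 purple of 13; then Box B has 13 total).
  0 purple: C(8,0)C(5,3)/C(13,3) = 5/143; then P = C(5,2)/C(13,2) = 5/39
  1 purple: C(8,1)C(5,2)/C(13,3) = 40/143; then P = C(6,2)/C(13,2) = 5/26
  2 purple: C(8,2)C(5,1)/C(13,3) = 70/143; then P = C(7,2)/C(13,2) = 7/26
  3 purple: C(8,3)C(5,0)/C(13,3) = 28/143; then P = C(8,2)/C(13,2) = 14/39
P(both purple) = 44/169 ≈ 0.2604.

44/169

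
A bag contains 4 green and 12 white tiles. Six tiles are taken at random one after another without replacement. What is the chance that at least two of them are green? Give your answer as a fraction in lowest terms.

Sum the hypergeometric tail for j = 2,…,4 green tiles.
Favorable = C(4,2)·C(12,4) + C(4,3)·C(12,3) + C(4,4)·C(12,2) = 3916; total = C(16,6) = 8008.
P = 3916/8008 = 89/182 ≈ 0.4890.

89/182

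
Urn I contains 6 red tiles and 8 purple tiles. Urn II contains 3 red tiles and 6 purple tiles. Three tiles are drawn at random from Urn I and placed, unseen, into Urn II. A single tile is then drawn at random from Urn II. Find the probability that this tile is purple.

9/14

Condition on how many of the transferred tiles are purple (from Urn I: 8 purple of 14; then Urn II has 12 total).
  0 purple: C(8,0)C(6,3)/C(14,3) = 5/91; then P = 6/12
  1 purple: C(8,1)C(6,2)/C(14,3) = 30/91; then P = 7/12
  2 purple: C(8,2)C(6,1)/C(14,3) = 6/13; then P = 8/12
  3 purple: C(8,3)C(6,0)/C(14,3) = 2/13; then P = 9/12
P(purple from Urn II) = 9/14 ≈ 0.6429.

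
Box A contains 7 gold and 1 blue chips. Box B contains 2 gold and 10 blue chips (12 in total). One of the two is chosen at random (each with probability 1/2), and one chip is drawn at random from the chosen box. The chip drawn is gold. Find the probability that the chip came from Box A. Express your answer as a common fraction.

P(gold | Box A) = 7/8; P(gold | Box B) = 1/6.
P(gold) = 1/2·7/8 + 1/2·1/6 = 25/48.
By Bayes' rule, P(Box A | gold) = 7/16 / 25/48 = 21/25 ≈ 0.8400.

21/25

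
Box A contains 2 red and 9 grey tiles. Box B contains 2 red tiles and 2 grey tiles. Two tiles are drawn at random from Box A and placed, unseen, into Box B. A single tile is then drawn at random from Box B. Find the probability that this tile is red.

Condition on how many of the transferred tiles are red (from Box A: 2 red of 11; then Box B has 6 total).
  0 red: C(2,0)C(9,2)/C(11,2) = 36/55; then P = 2/6
  1 red: C(2,1)C(9,1)/C(11,2) = 18/55; then P = 3/6
  2 red: C(2,2)C(9,0)/C(11,2) = 1/55; then P = 4/6
P(red from Box B) = 13/33 ≈ 0.3939.

13/33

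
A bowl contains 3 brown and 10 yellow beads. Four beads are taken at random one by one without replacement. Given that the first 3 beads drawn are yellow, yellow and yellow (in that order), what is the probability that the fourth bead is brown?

After removing 3 yellow, the bowl has 3 brown out of 10 remaining.
P(fourth is brown | given) = 3/10 ≈ 0.3000.

3/10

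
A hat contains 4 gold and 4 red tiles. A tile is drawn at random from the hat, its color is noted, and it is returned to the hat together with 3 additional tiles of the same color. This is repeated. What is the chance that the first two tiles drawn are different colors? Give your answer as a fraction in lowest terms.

4/11

Either red then gold, or gold then red; after the first draw the total is 11.
P = (4/8)·(4/11) + (4/8)·(4/11) = 4/11 ≈ 0.3636.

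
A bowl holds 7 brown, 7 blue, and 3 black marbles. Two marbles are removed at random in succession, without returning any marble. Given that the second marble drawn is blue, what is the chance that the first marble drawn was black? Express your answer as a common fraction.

P(first=black and the second marble drawn is blue) = (3/17)·(7/16) = 21/272.
P(the second marble drawn is blue) = Σ over first color = 49/272 + 21/136 + 21/272 = 7/17.
By Bayes, P(first=black | the second marble drawn is blue) = 21/272 / 7/17 = 3/16 ≈ 0.1875.

3/16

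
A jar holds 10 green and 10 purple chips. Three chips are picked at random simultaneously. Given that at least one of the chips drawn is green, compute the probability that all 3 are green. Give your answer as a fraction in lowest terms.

P(all 3 green) = C(10,3)/C(20,3) = 2/19; P(at least one green) = 1 − C(10,3)/C(20,3) = 17/19.
Since 'all 3 green' ⊆ 'at least one green', P(all 3 | at least one) = 2/19 / 17/19 = 2/17 ≈ 0.1176.

2/17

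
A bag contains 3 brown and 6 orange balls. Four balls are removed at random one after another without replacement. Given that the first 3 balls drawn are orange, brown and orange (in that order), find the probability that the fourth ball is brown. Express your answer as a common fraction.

1/3

After removing 1 brown, 2 orange, the bag has 2 brown out of 6 remaining.
P(fourth is brown | given) = 2/6 = 1/3 ≈ 0.3333.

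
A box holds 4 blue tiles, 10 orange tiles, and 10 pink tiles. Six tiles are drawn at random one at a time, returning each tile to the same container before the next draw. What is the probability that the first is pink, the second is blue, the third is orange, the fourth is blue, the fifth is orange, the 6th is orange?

Multiply the conditional probability of each draw in order, with replacement (the composition resets each draw).
P = (10/24) · (4/24) · (10/24) · (4/24) · (10/24) · (10/24) = 625/746496 ≈ 0.0008.

625/746496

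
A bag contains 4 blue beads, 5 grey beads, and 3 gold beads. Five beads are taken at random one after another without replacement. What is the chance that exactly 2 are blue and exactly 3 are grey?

Unordered draws without replacement: count favorable combinations over C(12,5).
Favorable = C(4,2) · C(5,3) · C(3,0) = 60; total = C(12,5) = 792.
P = 60/792 = 5/66 ≈ 0.0758.

5/66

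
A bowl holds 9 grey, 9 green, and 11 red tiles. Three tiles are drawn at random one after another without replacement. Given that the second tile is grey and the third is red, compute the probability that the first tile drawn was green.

1/3

P(first=green and the second tile is grey and the third is red) = (9/29)·(9/28)·(11/27) = 33/812.
P(E) = Σ over first color = 22/609 + 33/812 + 55/1218 = 99/812.
By Bayes, P(first=green | E) = 33/812 / 99/812 = 1/3 ≈ 0.3333.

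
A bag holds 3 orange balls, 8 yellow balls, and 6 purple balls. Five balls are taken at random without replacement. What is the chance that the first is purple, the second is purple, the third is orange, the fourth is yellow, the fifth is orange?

Multiply the conditional probability of each draw in order, without replacement, so each draw removes one from its color and from the total.
P = (6/17) · (5/16) · (3/15) · (8/14) · (2/13) = 3/1547 ≈ 0.0019.

3/1547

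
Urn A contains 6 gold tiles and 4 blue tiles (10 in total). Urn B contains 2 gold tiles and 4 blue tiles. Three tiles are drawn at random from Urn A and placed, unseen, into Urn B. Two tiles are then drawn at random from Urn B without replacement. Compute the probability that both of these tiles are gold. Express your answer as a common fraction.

Condition on how many of the transferred tiles are gold (from Urn A: 6 gold of 10; then Urn B has 9 total).
  0 gold: C(6,0)C(4,3)/C(10,3) = 1/30; then P = C(2,2)/C(9,2) = 1/36
  1 gold: C(6,1)C(4,2)/C(10,3) = 3/10; then P = C(3,2)/C(9,2) = 1/12
  2 gold: C(6,2)C(4,1)/C(10,3) = 1/2; then P = C(4,2)/C(9,2) = 1/6
  3 gold: C(6,3)C(4,0)/C(10,3) = 1/6; then P = C(5,2)/C(9,2) = 5/18
P(both gold) = 7/45 ≈ 0.1556.

7/45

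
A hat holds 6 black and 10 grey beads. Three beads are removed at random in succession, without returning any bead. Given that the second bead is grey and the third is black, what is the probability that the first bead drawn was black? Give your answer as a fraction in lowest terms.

5/14

P(first=black and the second bead is grey and the third is black) = (6/16)·(10/15)·(5/14) = 5/56.
P(E) = Σ over first color = 5/56 + 9/56 = 1/4.
By Bayes, P(first=black | E) = 5/56 / 1/4 = 5/14 ≈ 0.3571.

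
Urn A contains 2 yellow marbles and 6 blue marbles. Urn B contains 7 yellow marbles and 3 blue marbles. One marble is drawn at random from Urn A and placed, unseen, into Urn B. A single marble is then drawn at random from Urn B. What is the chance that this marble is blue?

15/44

Condition on how many of the transferred marbles are blue (from Urn A: 6 blue of 8; then Urn B has 11 total).
  0 blue: C(6,0)C(2,1)/C(8,1) = 1/4; then P = 3/11
  1 blue: C(6,1)C(2,0)/C(8,1) = 3/4; then P = 4/11
P(blue from Urn B) = 15/44 ≈ 0.3409.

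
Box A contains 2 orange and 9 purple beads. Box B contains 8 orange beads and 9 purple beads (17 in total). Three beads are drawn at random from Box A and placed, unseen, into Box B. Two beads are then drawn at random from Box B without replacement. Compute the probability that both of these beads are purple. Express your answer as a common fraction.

Condition on how many of the transferred beads are purple (from Box A: 9 purple of 11; then Box B has 20 total).
  1 purple: C(9,1)C(2,2)/C(11,3) = 3/55; then P = C(10,2)/C(20,2) = 9/38
  2 purple: C(9,2)C(2,1)/C(11,3) = 24/55; then P = C(11,2)/C(20,2) = 11/38
  3 purple: C(9,3)C(2,0)/C(11,3) = 28/55; then P = C(12,2)/C(20,2) = 33/95
P(both purple) = 3303/10450 ≈ 0.3161.

3303/10450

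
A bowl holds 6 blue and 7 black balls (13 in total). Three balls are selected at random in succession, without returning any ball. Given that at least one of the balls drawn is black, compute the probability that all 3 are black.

5/38

P(all 3 black) = C(7,3)/C(13,3) = 35/286; P(at least one black) = 1 − C(6,3)/C(13,3) = 133/143.
Since 'all 3 black' ⊆ 'at least one black', P(all 3 | at least one) = 35/286 / 133/143 = 5/38 ≈ 0.1316.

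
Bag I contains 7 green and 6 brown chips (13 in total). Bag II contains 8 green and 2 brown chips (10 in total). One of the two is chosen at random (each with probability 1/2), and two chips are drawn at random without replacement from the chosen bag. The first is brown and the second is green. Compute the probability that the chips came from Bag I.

315/523

P(E | Bag I) = 7/26; P(E | Bag II) = 8/45.
P(E) = 1/2·7/26 + 1/2·8/45 = 523/2340.
By Bayes' rule, P(Bag I | E) = 7/52 / 523/2340 = 315/523 ≈ 0.6023.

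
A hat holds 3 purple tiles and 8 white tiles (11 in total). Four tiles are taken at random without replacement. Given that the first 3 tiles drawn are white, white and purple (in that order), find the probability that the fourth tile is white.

3/4

After removing 1 purple, 2 white, the hat has 6 white out of 8 remaining.
P(fourth is white | given) = 6/8 = 3/4 ≈ 0.7500.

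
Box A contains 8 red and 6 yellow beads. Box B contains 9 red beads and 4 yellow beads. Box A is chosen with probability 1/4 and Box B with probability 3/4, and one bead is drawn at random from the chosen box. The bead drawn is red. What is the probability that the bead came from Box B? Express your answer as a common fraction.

P(red | Box A) = 4/7; P(red | Box B) = 9/13.
P(red) = 1/4·4/7 + 3/4·9/13 = 241/364.
By Bayes' rule, P(Box B | red) = 27/52 / 241/364 = 189/241 ≈ 0.7842.

189/241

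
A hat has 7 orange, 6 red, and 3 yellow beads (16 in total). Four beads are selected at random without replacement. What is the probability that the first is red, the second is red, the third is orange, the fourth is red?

Multiply the conditional probability of each draw in order, without replacement, so each draw removes one from its color and from the total.
P = (6/16) · (5/15) · (7/14) · (4/13) = 1/52 ≈ 0.0192.

1/52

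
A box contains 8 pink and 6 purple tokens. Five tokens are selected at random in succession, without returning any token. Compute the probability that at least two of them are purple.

109/143

Sum the hypergeometric tail for j = 2,…,5 purple tokens.
Favorable = C(6,2)·C(8,3) + C(6,3)·C(8,2) + C(6,4)·C(8,1) + C(6,5)·C(8,0) = 1526; total = C(14,5) = 2002.
P = 1526/2002 = 109/143 ≈ 0.7622.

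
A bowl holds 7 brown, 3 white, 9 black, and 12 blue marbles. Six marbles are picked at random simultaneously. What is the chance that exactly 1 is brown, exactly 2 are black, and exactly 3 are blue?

Unordered draws without replacement: count favorable combinations over C(31,6).
Favorable = C(7,1) · C(3,0) · C(9,2) · C(12,3) = 55440; total = C(31,6) = 736281.
P = 55440/736281 = 880/11687 ≈ 0.0753.

880/11687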